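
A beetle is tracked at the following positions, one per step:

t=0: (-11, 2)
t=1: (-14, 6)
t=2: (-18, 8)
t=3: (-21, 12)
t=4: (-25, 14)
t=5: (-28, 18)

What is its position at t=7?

The moves between consecutive positions are (-3, +4), (-4, +2), (-3, +4), (-4, +2), (-3, +4); they repeat the 2-cycle [(-3, +4), (-4, +2)].
step 6: apply (-4, +2) → (-32, 20)
step 7: apply (-3, +4) → (-35, 24)

(-35, 24)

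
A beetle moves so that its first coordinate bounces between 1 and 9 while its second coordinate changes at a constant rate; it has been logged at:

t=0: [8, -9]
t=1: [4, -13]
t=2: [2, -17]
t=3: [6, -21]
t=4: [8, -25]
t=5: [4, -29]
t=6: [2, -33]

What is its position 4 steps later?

The first coordinate travels 4 per step and bounces off the walls at 1 and 9.
  step 7: 2 → 6
  step 8: 6 → 8
  step 9: 8 → 4
  step 10: 4 → 2
The second coordinate changes by -4 each step: at step 10 it is -49.

[2, -49]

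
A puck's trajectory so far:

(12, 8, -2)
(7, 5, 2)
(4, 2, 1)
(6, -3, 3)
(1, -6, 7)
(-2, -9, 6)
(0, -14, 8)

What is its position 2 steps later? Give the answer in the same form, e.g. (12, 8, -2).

(-8, -20, 11)

Differencing gives (-5, -3, +4), (-3, -3, -1), (+2, -5, +2), (-5, -3, +4), (-3, -3, -1), (+2, -5, +2). This is the pattern (-5, -3, +4), (-3, -3, -1), (+2, -5, +2) repeated.
step 7: apply (-5, -3, +4) → (-5, -17, 12)
step 8: apply (-3, -3, -1) → (-8, -20, 11)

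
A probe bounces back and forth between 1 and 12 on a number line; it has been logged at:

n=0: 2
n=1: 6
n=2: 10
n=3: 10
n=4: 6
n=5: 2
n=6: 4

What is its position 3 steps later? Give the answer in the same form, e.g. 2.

The value travels 4 per step and bounces off the walls at 1 and 12.
  step 7: 4 → 8
  step 8: 8 → 12
  step 9: 12 → 8

8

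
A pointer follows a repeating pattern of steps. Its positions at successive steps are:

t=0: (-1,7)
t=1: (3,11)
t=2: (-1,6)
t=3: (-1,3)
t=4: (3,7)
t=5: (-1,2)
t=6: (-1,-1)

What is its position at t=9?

(-1,-5)

The moves between consecutive positions are (+4,+4), (-4,-5), (+0,-3), (+4,+4), (-4,-5), (+0,-3); they repeat the 3-cycle [(+4,+4), (-4,-5), (+0,-3)].
step 7: apply (+4,+4) → (3,3)
step 8: apply (-4,-5) → (-1,-2)
step 9: apply (+0,-3) → (-1,-5)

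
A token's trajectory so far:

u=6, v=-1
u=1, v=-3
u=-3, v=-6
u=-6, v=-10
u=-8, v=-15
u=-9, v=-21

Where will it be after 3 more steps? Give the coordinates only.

u=-6, v=-45

Taking differences between consecutive positions: (-5,-2), (-4,-3), (-3,-4), (-2,-5), (-1,-6). These grow by (+1,-1) each step.
step 6: u=-9, v=-21 + (+0,-7) → u=-9, v=-28
step 7: u=-9, v=-28 + (+1,-8) → u=-8, v=-36
step 8: u=-8, v=-36 + (+2,-9) → u=-6, v=-45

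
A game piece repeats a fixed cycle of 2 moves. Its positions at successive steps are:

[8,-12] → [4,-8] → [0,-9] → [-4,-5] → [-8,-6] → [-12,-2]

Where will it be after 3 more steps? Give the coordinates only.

[-24,0]

Step-to-step displacements: [-4,+4], [-4,-1], [-4,+4], [-4,-1], [-4,+4] — a repeating cycle of length 2.
step 6: apply [-4,-1] → [-16,-3]
step 7: apply [-4,+4] → [-20,1]
step 8: apply [-4,-1] → [-24,0]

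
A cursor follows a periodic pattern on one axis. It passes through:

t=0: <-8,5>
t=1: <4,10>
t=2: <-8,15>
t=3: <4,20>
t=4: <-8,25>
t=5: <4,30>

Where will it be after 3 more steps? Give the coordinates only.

<-8,45>

First: cycles through -8, 4 every 2 steps. Step 8 lands at position 0 of the cycle → -8.
Second: linear, +5 per step → 45 at step 8.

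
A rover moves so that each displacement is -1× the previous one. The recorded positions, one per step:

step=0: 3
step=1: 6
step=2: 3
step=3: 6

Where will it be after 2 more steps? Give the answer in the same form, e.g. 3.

6

The jumps are +3, -3, +3 — a geometric progression with ratio -1.
step 4: 6 − 3 → 3
step 5: 3 + 3 → 6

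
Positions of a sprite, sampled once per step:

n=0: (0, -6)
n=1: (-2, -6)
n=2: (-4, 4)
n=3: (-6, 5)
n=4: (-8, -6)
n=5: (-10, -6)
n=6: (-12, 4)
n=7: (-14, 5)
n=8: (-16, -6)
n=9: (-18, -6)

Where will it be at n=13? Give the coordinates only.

The first coordinate changes by -2 each step, so at step 13 it is 0 + 13·(-2) = -26.
The second coordinate repeats the cycle [-6, -6, 4, 5] with period 4; step 13 mod 4 = 1, giving -6.

(-26, -6)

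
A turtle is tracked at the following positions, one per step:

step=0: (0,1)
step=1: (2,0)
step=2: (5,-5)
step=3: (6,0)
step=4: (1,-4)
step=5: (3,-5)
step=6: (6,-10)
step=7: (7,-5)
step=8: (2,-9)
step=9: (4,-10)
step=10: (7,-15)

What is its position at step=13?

Step-to-step displacements: (+2,-1), (+3,-5), (+1,+5), (-5,-4), (+2,-1), (+3,-5), (+1,+5), (-5,-4), (+2,-1), (+3,-5) — a repeating cycle of length 4.
step 11: apply (+1,+5) → (8,-10)
step 12: apply (-5,-4) → (3,-14)
step 13: apply (+2,-1) → (5,-15)

(5,-15)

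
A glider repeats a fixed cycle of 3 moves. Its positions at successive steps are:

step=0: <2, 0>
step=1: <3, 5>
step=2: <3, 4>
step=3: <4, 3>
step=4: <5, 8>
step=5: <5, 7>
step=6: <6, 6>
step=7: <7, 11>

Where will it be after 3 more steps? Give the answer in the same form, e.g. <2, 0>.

<9, 14>

The moves between consecutive positions are <+1, +5>, <+0, -1>, <+1, -1>, <+1, +5>, <+0, -1>, <+1, -1>, <+1, +5>; they repeat the 3-cycle [<+1, +5>, <+0, -1>, <+1, -1>].
step 8: apply <+0, -1> → <7, 10>
step 9: apply <+1, -1> → <8, 9>
step 10: apply <+1, +5> → <9, 14>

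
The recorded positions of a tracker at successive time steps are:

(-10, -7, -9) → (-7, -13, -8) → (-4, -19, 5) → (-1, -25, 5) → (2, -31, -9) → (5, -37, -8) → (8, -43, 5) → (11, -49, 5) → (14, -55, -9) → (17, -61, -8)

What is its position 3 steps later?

First: linear, +3 per step → 26 at step 12.
Second: linear, -6 per step → -79 at step 12.
Third: cycles through -9, -8, 5, 5 every 4 steps. Step 12 lands at position 0 of the cycle → -9.

(26, -79, -9)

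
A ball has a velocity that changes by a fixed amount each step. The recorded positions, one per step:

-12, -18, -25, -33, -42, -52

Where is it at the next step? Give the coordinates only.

First differences are -6, -7, -8, -9, -10; their common second difference is -1 (constant acceleration).
step 6: -52 − 11 → -63

-63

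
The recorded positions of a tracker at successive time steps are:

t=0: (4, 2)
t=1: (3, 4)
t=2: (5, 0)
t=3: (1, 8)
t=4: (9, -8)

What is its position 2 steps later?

(25, -40)

Consecutive displacements (-1, +2), (+2, -4), (-4, +8), (+8, -16) scale by a factor of -2 each step.
step 5: (9, -8) + (-16, +32) → (-7, 24)
step 6: (-7, 24) + (+32, -64) → (25, -40)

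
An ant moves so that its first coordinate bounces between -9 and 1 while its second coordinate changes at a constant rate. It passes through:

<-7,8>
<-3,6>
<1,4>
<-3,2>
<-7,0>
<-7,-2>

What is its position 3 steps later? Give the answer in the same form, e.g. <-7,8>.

<-3,-8>

The first coordinate reflects between -9 and 1, moving 4 per step.
  step 6: -7 → -3
  step 7: -3 → 1
  step 8: 1 → -3
The second coordinate changes by -2 each step: at step 8 it is -8.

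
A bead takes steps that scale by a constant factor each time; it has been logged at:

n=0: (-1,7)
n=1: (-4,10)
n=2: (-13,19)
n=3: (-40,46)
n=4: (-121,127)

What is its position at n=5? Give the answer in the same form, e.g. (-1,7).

(-364,370)

Step-to-step displacements: (-3,+3), (-9,+9), (-27,+27), (-81,+81); each is 3× the previous.
step 5: (-121,127) + (-243,+243) → (-364,370)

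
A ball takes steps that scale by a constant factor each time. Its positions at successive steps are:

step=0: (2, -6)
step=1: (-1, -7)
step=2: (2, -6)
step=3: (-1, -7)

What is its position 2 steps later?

(-1, -7)

Consecutive displacements (-3, -1), (+3, +1), (-3, -1) scale by a factor of -1 each step.
step 4: (-1, -7) + (+3, +1) → (2, -6)
step 5: (2, -6) + (-3, -1) → (-1, -7)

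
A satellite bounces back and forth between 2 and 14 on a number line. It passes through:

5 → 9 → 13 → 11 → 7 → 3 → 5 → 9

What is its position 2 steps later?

The value reflects between 2 and 14, moving 4 per step.
  step 8: 9 → 13
  step 9: 13 → 11

11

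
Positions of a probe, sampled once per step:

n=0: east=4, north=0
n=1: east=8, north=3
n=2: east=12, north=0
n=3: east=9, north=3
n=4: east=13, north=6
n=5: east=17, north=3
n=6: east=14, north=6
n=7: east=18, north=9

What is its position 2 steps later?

The moves between consecutive positions are (+4,+3), (+4,-3), (-3,+3), (+4,+3), (+4,-3), (-3,+3), (+4,+3); they repeat the 3-cycle [(+4,+3), (+4,-3), (-3,+3)].
step 8: apply (+4,-3) → east=22, north=6
step 9: apply (-3,+3) → east=19, north=9

east=19, north=9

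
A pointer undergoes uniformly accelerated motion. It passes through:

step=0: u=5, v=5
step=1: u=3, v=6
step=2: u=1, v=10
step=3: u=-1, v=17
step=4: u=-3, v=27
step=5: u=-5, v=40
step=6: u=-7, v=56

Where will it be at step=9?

First differences are (-2,+1), (-2,+4), (-2,+7), (-2,+10), (-2,+13), (-2,+16); their common second difference is (+0,+3) (constant acceleration).
step 7: u=-7, v=56 + (-2,+19) → u=-9, v=75
step 8: u=-9, v=75 + (-2,+22) → u=-11, v=97
step 9: u=-11, v=97 + (-2,+25) → u=-13, v=122

u=-13, v=122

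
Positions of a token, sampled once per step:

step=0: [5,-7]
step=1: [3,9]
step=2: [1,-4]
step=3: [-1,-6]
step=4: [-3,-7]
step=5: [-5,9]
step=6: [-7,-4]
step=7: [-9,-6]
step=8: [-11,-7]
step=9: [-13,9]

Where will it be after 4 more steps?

[-21,9]

The first coordinate changes by -2 each step, so at step 13 it is 5 + 13·(-2) = -21.
The second coordinate repeats the cycle [-7, 9, -4, -6] with period 4; step 13 mod 4 = 1, giving 9.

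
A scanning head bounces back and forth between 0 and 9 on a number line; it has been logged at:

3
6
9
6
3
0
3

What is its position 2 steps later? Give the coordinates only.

The value reflects between 0 and 9, moving 3 per step.
  step 7: 3 → 6
  step 8: 6 → 9

9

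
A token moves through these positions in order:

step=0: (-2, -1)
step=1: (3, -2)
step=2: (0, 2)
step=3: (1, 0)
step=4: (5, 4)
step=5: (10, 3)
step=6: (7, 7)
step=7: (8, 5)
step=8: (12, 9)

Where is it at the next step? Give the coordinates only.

The moves between consecutive positions are (+5, -1), (-3, +4), (+1, -2), (+4, +4), (+5, -1), (-3, +4), (+1, -2), (+4, +4); they repeat the 4-cycle [(+5, -1), (-3, +4), (+1, -2), (+4, +4)].
step 9: apply (+5, -1) → (17, 8)

(17, 8)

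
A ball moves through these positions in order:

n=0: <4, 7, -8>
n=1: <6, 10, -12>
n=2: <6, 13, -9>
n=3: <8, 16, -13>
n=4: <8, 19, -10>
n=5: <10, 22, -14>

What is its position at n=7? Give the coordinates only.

Step-to-step displacements: <+2, +3, -4>, <+0, +3, +3>, <+2, +3, -4>, <+0, +3, +3>, <+2, +3, -4> — a repeating cycle of length 2.
step 6: apply <+0, +3, +3> → <10, 25, -11>
step 7: apply <+2, +3, -4> → <12, 28, -15>

<12, 28, -15>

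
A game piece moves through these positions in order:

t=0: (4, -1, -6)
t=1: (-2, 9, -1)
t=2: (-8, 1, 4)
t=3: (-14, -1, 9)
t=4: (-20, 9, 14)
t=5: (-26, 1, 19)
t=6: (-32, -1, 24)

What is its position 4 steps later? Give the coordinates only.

First: linear, -6 per step → -56 at step 10.
Second: cycles through -1, 9, 1 every 3 steps. Step 10 lands at position 1 of the cycle → 9.
Third: linear, +5 per step → 44 at step 10.

(-56, 9, 44)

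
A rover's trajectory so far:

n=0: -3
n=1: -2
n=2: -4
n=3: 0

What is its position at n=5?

Consecutive displacements +1, -2, +4 scale by a factor of -2 each step.
step 4: 0 − 8 → -8
step 5: -8 + 16 → 8

8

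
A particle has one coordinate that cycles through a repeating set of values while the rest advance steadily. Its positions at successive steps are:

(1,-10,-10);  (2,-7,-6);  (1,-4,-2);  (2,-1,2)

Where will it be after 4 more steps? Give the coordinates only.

(2,11,18)

The first coordinate repeats the cycle [1, 2] with period 2; step 7 mod 2 = 1, giving 2.
The second coordinate changes by +3 each step, so at step 7 it is -10 + 7·(3) = 11.
The third coordinate changes by +4 each step, so at step 7 it is -10 + 7·(4) = 18.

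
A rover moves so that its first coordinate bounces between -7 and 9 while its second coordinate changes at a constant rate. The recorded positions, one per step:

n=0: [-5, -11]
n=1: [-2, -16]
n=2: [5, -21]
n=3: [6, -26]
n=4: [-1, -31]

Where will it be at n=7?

The first coordinate travels 7 per step and bounces off the walls at -7 and 9.
  step 5: -1 → -6
  step 6: -6 → 1
  step 7: 1 → 8
The second coordinate changes by -5 each step: at step 7 it is -46.

[8, -46]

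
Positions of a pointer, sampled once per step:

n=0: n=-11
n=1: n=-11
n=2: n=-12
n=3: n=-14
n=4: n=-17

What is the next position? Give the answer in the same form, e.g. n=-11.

Successive displacements: +0, -1, -2, -3 — each changes by -1.
step 5: -17 − 4 → n=-21

n=-21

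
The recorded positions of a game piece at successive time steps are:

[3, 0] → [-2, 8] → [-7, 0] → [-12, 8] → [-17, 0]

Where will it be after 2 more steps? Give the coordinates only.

[-27, 0]

First: linear, -5 per step → -27 at step 6.
Second: cycles through 0, 8 every 2 steps. Step 6 lands at position 0 of the cycle → 0.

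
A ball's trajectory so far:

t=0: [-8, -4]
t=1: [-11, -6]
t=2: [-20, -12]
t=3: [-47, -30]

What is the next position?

Step-to-step displacements: [-3, -2], [-9, -6], [-27, -18]; each is 3× the previous.
step 4: [-47, -30] + [-81, -54] → [-128, -84]

[-128, -84]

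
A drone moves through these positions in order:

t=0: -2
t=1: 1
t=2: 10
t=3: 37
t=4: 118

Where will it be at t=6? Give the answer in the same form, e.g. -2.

The jumps are +3, +9, +27, +81 — a geometric progression with ratio 3.
step 5: 118 + 243 → 361
step 6: 361 + 729 → 1090

1090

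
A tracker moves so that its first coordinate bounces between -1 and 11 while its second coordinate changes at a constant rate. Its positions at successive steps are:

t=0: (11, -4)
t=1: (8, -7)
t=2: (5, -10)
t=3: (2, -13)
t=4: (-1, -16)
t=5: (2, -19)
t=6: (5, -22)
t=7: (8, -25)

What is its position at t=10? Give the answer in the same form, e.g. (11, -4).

(5, -34)

The first coordinate reflects between -1 and 11, moving 3 per step.
  step 8: 8 → 11
  step 9: 11 → 8
  step 10: 8 → 5
The second coordinate changes by -3 each step: at step 10 it is -34.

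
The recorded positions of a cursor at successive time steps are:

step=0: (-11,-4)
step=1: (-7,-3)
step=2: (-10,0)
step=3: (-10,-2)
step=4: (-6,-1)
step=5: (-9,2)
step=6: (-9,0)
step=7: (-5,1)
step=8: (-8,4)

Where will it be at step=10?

(-4,3)

The moves between consecutive positions are (+4,+1), (-3,+3), (+0,-2), (+4,+1), (-3,+3), (+0,-2), (+4,+1), (-3,+3); they repeat the 3-cycle [(+4,+1), (-3,+3), (+0,-2)].
step 9: apply (+0,-2) → (-8,2)
step 10: apply (+4,+1) → (-4,3)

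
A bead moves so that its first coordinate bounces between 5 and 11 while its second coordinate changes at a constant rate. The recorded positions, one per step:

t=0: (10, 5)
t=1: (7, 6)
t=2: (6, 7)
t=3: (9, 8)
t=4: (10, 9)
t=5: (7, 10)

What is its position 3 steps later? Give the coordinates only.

The first coordinate travels 3 per step and bounces off the walls at 5 and 11.
  step 6: 7 → 6
  step 7: 6 → 9
  step 8: 9 → 10
The second coordinate changes by +1 each step: at step 8 it is 13.

(10, 13)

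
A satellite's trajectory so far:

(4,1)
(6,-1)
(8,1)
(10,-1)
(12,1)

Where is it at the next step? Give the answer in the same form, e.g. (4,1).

(14,-1)

First: linear, +2 per step → 14 at step 5.
Second: cycles through 1, -1 every 2 steps. Step 5 lands at position 1 of the cycle → -1.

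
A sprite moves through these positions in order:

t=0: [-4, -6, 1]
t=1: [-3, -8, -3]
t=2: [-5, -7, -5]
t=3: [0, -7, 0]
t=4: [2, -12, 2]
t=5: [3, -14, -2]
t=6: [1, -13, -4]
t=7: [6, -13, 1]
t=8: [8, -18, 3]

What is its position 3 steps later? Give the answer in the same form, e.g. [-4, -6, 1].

The moves between consecutive positions are [+1, -2, -4], [-2, +1, -2], [+5, +0, +5], [+2, -5, +2], [+1, -2, -4], [-2, +1, -2], [+5, +0, +5], [+2, -5, +2]; they repeat the 4-cycle [[+1, -2, -4], [-2, +1, -2], [+5, +0, +5], [+2, -5, +2]].
step 9: apply [+1, -2, -4] → [9, -20, -1]
step 10: apply [-2, +1, -2] → [7, -19, -3]
step 11: apply [+5, +0, +5] → [12, -19, 2]

[12, -19, 2]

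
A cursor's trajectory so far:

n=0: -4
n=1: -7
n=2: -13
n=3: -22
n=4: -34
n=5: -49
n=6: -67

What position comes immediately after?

-88

Taking differences between consecutive positions: -3, -6, -9, -12, -15, -18. These grow by -3 each step.
step 7: -67 − 21 → -88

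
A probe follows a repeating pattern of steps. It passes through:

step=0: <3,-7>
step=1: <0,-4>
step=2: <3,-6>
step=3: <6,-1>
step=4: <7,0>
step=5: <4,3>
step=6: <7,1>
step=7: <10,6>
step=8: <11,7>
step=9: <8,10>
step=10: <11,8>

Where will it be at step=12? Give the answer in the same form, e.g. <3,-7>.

Step-to-step displacements: <-3,+3>, <+3,-2>, <+3,+5>, <+1,+1>, <-3,+3>, <+3,-2>, <+3,+5>, <+1,+1>, <-3,+3>, <+3,-2> — a repeating cycle of length 4.
step 11: apply <+3,+5> → <14,13>
step 12: apply <+1,+1> → <15,14>

<15,14>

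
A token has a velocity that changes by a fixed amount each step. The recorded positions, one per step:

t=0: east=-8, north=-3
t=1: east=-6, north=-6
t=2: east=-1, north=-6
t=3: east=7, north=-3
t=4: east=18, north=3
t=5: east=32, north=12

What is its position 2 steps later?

east=69, north=39

First differences are (+2, -3), (+5, +0), (+8, +3), (+11, +6), (+14, +9); their common second difference is (+3, +3) (constant acceleration).
step 6: east=32, north=12 + (+17, +12) → east=49, north=24
step 7: east=49, north=24 + (+20, +15) → east=69, north=39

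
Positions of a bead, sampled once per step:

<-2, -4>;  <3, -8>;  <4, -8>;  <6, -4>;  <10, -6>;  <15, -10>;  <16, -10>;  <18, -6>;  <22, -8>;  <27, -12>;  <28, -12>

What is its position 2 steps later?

Step-to-step displacements: <+5, -4>, <+1, +0>, <+2, +4>, <+4, -2>, <+5, -4>, <+1, +0>, <+2, +4>, <+4, -2>, <+5, -4>, <+1, +0> — a repeating cycle of length 4.
step 11: apply <+2, +4> → <30, -8>
step 12: apply <+4, -2> → <34, -10>

<34, -10>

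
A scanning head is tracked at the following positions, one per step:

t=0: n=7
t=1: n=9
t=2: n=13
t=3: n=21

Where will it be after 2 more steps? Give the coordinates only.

Step-to-step displacements: +2, +4, +8; each is 2× the previous.
step 4: 21 + 16 → n=37
step 5: 37 + 32 → n=69

n=69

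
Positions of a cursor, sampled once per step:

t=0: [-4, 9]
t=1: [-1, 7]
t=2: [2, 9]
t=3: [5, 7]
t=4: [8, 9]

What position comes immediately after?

[11, 7]

The first coordinate changes by +3 each step, so at step 5 it is -4 + 5·(3) = 11.
The second coordinate repeats the cycle [9, 7] with period 2; step 5 mod 2 = 1, giving 7.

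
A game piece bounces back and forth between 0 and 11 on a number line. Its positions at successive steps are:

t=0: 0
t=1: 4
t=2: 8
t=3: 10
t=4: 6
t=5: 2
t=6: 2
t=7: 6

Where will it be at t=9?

The value travels 4 per step and bounces off the walls at 0 and 11.
  step 8: 6 → 10
  step 9: 10 → 8

8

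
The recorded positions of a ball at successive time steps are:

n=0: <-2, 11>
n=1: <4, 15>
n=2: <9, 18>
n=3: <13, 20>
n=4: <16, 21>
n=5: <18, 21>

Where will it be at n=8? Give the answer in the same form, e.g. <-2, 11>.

Successive displacements: <+6, +4>, <+5, +3>, <+4, +2>, <+3, +1>, <+2, +0> — each changes by <-1, -1>.
step 6: <18, 21> + <+1, -1> → <19, 20>
step 7: <19, 20> + <+0, -2> → <19, 18>
step 8: <19, 18> + <-1, -3> → <18, 15>

<18, 15>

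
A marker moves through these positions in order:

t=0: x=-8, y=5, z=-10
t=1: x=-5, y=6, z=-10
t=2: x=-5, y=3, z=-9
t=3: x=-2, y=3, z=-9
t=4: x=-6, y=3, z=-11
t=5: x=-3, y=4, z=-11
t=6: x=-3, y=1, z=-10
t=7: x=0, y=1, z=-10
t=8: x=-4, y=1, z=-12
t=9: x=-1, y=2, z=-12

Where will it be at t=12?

x=-2, y=-1, z=-13

Differencing gives (+3, +1, +0), (+0, -3, +1), (+3, +0, +0), (-4, +0, -2), (+3, +1, +0), (+0, -3, +1), (+3, +0, +0), (-4, +0, -2), (+3, +1, +0). This is the pattern (+3, +1, +0), (+0, -3, +1), (+3, +0, +0), (-4, +0, -2) repeated.
step 10: apply (+0, -3, +1) → x=-1, y=-1, z=-11
step 11: apply (+3, +0, +0) → x=2, y=-1, z=-11
step 12: apply (-4, +0, -2) → x=-2, y=-1, z=-13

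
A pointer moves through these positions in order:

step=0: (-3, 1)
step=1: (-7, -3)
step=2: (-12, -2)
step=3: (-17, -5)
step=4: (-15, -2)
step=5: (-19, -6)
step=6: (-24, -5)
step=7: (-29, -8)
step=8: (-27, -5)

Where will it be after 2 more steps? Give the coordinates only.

(-36, -8)

Differencing gives (-4, -4), (-5, +1), (-5, -3), (+2, +3), (-4, -4), (-5, +1), (-5, -3), (+2, +3). This is the pattern (-4, -4), (-5, +1), (-5, -3), (+2, +3) repeated.
step 9: apply (-4, -4) → (-31, -9)
step 10: apply (-5, +1) → (-36, -8)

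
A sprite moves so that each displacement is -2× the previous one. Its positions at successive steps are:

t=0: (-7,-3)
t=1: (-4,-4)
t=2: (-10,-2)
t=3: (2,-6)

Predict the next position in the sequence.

The jumps are (+3,-1), (-6,+2), (+12,-4) — a geometric progression with ratio -2.
step 4: (2,-6) + (-24,+8) → (-22,2)

(-22,2)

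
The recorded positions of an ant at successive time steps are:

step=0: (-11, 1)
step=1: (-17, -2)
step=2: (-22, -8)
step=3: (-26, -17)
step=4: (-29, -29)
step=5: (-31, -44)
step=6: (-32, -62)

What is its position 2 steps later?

Successive displacements: (-6, -3), (-5, -6), (-4, -9), (-3, -12), (-2, -15), (-1, -18) — each changes by (+1, -3).
step 7: (-32, -62) + (+0, -21) → (-32, -83)
step 8: (-32, -83) + (+1, -24) → (-31, -107)

(-31, -107)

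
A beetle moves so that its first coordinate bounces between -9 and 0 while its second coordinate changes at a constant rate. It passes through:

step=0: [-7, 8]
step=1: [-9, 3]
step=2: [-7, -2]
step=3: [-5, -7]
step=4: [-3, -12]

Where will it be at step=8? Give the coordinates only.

[-5, -32]

The first coordinate reflects between -9 and 0, moving 2 per step.
  step 5: -3 → -1
  step 6: -1 → -1
  step 7: -1 → -3
  step 8: -3 → -5
The second coordinate changes by -5 each step: at step 8 it is -32.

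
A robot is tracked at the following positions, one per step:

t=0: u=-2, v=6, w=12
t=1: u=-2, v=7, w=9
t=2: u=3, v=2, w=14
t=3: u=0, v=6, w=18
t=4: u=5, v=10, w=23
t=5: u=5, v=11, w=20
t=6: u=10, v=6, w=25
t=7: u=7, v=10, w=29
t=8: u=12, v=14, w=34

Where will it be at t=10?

Differencing gives (+0, +1, -3), (+5, -5, +5), (-3, +4, +4), (+5, +4, +5), (+0, +1, -3), (+5, -5, +5), (-3, +4, +4), (+5, +4, +5). This is the pattern (+0, +1, -3), (+5, -5, +5), (-3, +4, +4), (+5, +4, +5) repeated.
step 9: apply (+0, +1, -3) → u=12, v=15, w=31
step 10: apply (+5, -5, +5) → u=17, v=10, w=36

u=17, v=10, w=36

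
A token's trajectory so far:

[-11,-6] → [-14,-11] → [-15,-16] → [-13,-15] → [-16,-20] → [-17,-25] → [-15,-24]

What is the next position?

[-18,-29]

The moves between consecutive positions are [-3,-5], [-1,-5], [+2,+1], [-3,-5], [-1,-5], [+2,+1]; they repeat the 3-cycle [[-3,-5], [-1,-5], [+2,+1]].
step 7: apply [-3,-5] → [-18,-29]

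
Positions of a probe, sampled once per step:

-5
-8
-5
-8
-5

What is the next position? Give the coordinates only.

-8

Step-to-step displacements: -3, +3, -3, +3; each is -1× the previous.
step 5: -5 − 3 → -8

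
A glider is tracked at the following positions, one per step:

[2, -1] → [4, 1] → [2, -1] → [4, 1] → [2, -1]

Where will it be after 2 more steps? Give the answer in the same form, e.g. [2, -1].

Consecutive displacements [+2, +2], [-2, -2], [+2, +2], [-2, -2] scale by a factor of -1 each step.
step 5: [2, -1] + [+2, +2] → [4, 1]
step 6: [4, 1] + [-2, -2] → [2, -1]

[2, -1]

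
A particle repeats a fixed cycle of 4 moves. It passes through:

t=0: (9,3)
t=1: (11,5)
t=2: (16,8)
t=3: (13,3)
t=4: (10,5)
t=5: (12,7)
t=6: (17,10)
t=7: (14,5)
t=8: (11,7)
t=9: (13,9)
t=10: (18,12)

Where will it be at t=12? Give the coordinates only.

(12,9)

Step-to-step displacements: (+2,+2), (+5,+3), (-3,-5), (-3,+2), (+2,+2), (+5,+3), (-3,-5), (-3,+2), (+2,+2), (+5,+3) — a repeating cycle of length 4.
step 11: apply (-3,-5) → (15,7)
step 12: apply (-3,+2) → (12,9)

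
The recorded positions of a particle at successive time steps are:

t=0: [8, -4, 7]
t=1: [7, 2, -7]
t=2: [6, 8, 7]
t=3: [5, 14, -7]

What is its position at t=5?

[3, 26, -7]

The first coordinate changes by -1 each step, so at step 5 it is 8 + 5·(-1) = 3.
The second coordinate changes by +6 each step, so at step 5 it is -4 + 5·(6) = 26.
The third coordinate repeats the cycle [7, -7] with period 2; step 5 mod 2 = 1, giving -7.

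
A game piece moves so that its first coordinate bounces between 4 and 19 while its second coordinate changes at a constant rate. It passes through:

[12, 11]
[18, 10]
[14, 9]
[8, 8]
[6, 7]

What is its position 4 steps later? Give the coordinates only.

[8, 3]

The first coordinate travels 6 per step and bounces off the walls at 4 and 19.
  step 5: 6 → 12
  step 6: 12 → 18
  step 7: 18 → 14
  step 8: 14 → 8
The second coordinate changes by -1 each step: at step 8 it is 3.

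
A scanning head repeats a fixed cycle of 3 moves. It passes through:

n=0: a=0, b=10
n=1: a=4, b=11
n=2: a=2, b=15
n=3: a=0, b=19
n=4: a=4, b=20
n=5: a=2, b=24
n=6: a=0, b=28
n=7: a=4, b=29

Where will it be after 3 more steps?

The moves between consecutive positions are (+4, +1), (-2, +4), (-2, +4), (+4, +1), (-2, +4), (-2, +4), (+4, +1); they repeat the 3-cycle [(+4, +1), (-2, +4), (-2, +4)].
step 8: apply (-2, +4) → a=2, b=33
step 9: apply (-2, +4) → a=0, b=37
step 10: apply (+4, +1) → a=4, b=38

a=4, b=38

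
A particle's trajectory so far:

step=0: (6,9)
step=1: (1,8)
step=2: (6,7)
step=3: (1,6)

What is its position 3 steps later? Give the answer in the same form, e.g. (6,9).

The first coordinate repeats the cycle [6, 1] with period 2; step 6 mod 2 = 0, giving 6.
The second coordinate changes by -1 each step, so at step 6 it is 9 + 6·(-1) = 3.

(6,3)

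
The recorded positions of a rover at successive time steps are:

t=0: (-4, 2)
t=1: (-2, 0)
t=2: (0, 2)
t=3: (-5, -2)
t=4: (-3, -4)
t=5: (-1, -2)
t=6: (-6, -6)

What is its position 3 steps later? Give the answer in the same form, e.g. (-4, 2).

(-7, -10)

Step-to-step displacements: (+2, -2), (+2, +2), (-5, -4), (+2, -2), (+2, +2), (-5, -4) — a repeating cycle of length 3.
step 7: apply (+2, -2) → (-4, -8)
step 8: apply (+2, +2) → (-2, -6)
step 9: apply (-5, -4) → (-7, -10)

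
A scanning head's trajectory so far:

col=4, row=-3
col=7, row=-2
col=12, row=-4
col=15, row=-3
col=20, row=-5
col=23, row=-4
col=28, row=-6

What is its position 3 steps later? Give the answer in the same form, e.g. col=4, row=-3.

Step-to-step displacements: (+3,+1), (+5,-2), (+3,+1), (+5,-2), (+3,+1), (+5,-2) — a repeating cycle of length 2.
step 7: apply (+3,+1) → col=31, row=-5
step 8: apply (+5,-2) → col=36, row=-7
step 9: apply (+3,+1) → col=39, row=-6

col=39, row=-6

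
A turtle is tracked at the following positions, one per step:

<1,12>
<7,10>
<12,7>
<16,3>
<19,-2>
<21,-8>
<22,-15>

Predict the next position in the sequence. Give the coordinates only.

First differences are <+6,-2>, <+5,-3>, <+4,-4>, <+3,-5>, <+2,-6>, <+1,-7>; their common second difference is <-1,-1> (constant acceleration).
step 7: <22,-15> + <+0,-8> → <22,-23>

<22,-23>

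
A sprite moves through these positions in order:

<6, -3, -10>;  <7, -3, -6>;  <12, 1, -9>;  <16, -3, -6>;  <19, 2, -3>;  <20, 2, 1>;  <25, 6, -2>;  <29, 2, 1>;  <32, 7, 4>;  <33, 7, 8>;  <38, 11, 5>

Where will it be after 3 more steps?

The moves between consecutive positions are <+1, +0, +4>, <+5, +4, -3>, <+4, -4, +3>, <+3, +5, +3>, <+1, +0, +4>, <+5, +4, -3>, <+4, -4, +3>, <+3, +5, +3>, <+1, +0, +4>, <+5, +4, -3>; they repeat the 4-cycle [<+1, +0, +4>, <+5, +4, -3>, <+4, -4, +3>, <+3, +5, +3>].
step 11: apply <+4, -4, +3> → <42, 7, 8>
step 12: apply <+3, +5, +3> → <45, 12, 11>
step 13: apply <+1, +0, +4> → <46, 12, 15>

<46, 12, 15>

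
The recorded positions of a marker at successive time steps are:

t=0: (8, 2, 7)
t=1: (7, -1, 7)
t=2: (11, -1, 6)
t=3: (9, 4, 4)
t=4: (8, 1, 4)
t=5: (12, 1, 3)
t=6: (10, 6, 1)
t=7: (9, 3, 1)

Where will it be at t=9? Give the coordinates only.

Differencing gives (-1, -3, +0), (+4, +0, -1), (-2, +5, -2), (-1, -3, +0), (+4, +0, -1), (-2, +5, -2), (-1, -3, +0). This is the pattern (-1, -3, +0), (+4, +0, -1), (-2, +5, -2) repeated.
step 8: apply (+4, +0, -1) → (13, 3, 0)
step 9: apply (-2, +5, -2) → (11, 8, -2)

(11, 8, -2)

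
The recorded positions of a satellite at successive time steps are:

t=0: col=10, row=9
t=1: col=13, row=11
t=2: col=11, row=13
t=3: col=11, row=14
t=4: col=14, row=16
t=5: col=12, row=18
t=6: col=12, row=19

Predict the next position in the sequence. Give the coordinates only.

col=15, row=21

The moves between consecutive positions are (+3, +2), (-2, +2), (+0, +1), (+3, +2), (-2, +2), (+0, +1); they repeat the 3-cycle [(+3, +2), (-2, +2), (+0, +1)].
step 7: apply (+3, +2) → col=15, row=21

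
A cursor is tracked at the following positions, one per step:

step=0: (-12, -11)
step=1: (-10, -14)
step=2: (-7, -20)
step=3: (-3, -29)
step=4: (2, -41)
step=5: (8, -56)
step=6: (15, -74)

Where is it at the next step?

(23, -95)

First differences are (+2, -3), (+3, -6), (+4, -9), (+5, -12), (+6, -15), (+7, -18); their common second difference is (+1, -3) (constant acceleration).
step 7: (15, -74) + (+8, -21) → (23, -95)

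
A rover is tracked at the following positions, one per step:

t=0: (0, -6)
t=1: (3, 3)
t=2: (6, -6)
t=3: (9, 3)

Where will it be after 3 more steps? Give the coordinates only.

(18, -6)

First: linear, +3 per step → 18 at step 6.
Second: cycles through -6, 3 every 2 steps. Step 6 lands at position 0 of the cycle → -6.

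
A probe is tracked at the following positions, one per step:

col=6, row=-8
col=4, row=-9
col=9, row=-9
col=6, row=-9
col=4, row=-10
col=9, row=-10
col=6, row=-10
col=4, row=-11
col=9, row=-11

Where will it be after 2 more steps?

col=4, row=-12

The moves between consecutive positions are (-2, -1), (+5, +0), (-3, +0), (-2, -1), (+5, +0), (-3, +0), (-2, -1), (+5, +0); they repeat the 3-cycle [(-2, -1), (+5, +0), (-3, +0)].
step 9: apply (-3, +0) → col=6, row=-11
step 10: apply (-2, -1) → col=4, row=-12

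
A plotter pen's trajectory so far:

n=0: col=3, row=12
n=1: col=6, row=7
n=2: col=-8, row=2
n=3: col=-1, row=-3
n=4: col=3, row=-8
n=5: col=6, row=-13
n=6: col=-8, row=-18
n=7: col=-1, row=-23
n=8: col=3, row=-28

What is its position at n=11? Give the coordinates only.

col=-1, row=-43

Col: cycles through 3, 6, -8, -1 every 4 steps. Step 11 lands at position 3 of the cycle → -1.
Row: linear, -5 per step → -43 at step 11.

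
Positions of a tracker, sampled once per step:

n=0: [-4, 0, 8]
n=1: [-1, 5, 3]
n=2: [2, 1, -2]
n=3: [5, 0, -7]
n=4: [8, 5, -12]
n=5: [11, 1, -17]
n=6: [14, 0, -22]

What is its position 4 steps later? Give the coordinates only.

[26, 5, -42]

The first coordinate changes by +3 each step, so at step 10 it is -4 + 10·(3) = 26.
The second coordinate repeats the cycle [0, 5, 1] with period 3; step 10 mod 3 = 1, giving 5.
The third coordinate changes by -5 each step, so at step 10 it is 8 + 10·(-5) = -42.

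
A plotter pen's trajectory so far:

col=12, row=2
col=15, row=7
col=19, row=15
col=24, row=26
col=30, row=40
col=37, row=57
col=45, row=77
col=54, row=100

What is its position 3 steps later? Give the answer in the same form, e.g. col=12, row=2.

First differences are (+3,+5), (+4,+8), (+5,+11), (+6,+14), (+7,+17), (+8,+20), (+9,+23); their common second difference is (+1,+3) (constant acceleration).
step 8: col=54, row=100 + (+10,+26) → col=64, row=126
step 9: col=64, row=126 + (+11,+29) → col=75, row=155
step 10: col=75, row=155 + (+12,+32) → col=87, row=187

col=87, row=187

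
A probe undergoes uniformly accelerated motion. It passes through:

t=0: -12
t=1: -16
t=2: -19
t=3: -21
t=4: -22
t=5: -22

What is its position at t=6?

Taking differences between consecutive positions: -4, -3, -2, -1, +0. These grow by +1 each step.
step 6: -22 + 1 → -21

-21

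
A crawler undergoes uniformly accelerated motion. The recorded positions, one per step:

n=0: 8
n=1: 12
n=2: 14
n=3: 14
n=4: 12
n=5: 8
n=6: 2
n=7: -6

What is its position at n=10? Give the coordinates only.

-42

First differences are +4, +2, +0, -2, -4, -6, -8; their common second difference is -2 (constant acceleration).
step 8: -6 − 10 → -16
step 9: -16 − 12 → -28
step 10: -28 − 14 → -42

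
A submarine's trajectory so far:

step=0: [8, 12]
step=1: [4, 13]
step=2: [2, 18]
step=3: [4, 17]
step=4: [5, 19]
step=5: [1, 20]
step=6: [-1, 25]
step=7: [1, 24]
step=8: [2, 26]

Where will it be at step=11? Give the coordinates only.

Step-to-step displacements: [-4, +1], [-2, +5], [+2, -1], [+1, +2], [-4, +1], [-2, +5], [+2, -1], [+1, +2] — a repeating cycle of length 4.
step 9: apply [-4, +1] → [-2, 27]
step 10: apply [-2, +5] → [-4, 32]
step 11: apply [+2, -1] → [-2, 31]

[-2, 31]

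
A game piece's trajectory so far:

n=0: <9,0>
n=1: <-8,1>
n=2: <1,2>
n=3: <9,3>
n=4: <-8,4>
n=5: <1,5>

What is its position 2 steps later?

The first coordinate repeats the cycle [9, -8, 1] with period 3; step 7 mod 3 = 1, giving -8.
The second coordinate changes by +1 each step, so at step 7 it is 0 + 7·(1) = 7.

<-8,7>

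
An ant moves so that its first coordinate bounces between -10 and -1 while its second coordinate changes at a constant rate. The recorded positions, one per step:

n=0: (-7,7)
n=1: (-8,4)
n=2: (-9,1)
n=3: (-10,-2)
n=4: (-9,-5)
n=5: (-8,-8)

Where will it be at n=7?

The first coordinate travels 1 per step and bounces off the walls at -10 and -1.
  step 6: -8 → -7
  step 7: -7 → -6
The second coordinate changes by -3 each step: at step 7 it is -14.

(-6,-14)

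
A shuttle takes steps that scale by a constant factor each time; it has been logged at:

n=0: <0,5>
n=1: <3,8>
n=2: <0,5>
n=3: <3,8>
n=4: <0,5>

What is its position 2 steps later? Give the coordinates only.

<0,5>

Consecutive displacements <+3,+3>, <-3,-3>, <+3,+3>, <-3,-3> scale by a factor of -1 each step.
step 5: <0,5> + <+3,+3> → <3,8>
step 6: <3,8> + <-3,-3> → <0,5>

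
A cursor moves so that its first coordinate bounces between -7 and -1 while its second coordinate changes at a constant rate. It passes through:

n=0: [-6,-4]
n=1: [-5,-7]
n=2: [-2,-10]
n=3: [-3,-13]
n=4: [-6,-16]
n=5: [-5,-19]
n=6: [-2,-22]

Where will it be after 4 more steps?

The first coordinate reflects between -7 and -1, moving 3 per step.
  step 7: -2 → -3
  step 8: -3 → -6
  step 9: -6 → -5
  step 10: -5 → -2
The second coordinate changes by -3 each step: at step 10 it is -34.

[-2,-34]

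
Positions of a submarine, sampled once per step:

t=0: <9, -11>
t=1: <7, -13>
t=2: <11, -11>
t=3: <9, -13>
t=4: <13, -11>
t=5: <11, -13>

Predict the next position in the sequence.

Step-to-step displacements: <-2, -2>, <+4, +2>, <-2, -2>, <+4, +2>, <-2, -2> — a repeating cycle of length 2.
step 6: apply <+4, +2> → <15, -11>

<15, -11>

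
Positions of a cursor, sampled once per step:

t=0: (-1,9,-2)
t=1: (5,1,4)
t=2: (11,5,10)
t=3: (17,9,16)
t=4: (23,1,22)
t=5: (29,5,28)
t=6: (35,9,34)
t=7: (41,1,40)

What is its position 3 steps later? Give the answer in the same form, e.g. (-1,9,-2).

The first coordinate changes by +6 each step, so at step 10 it is -1 + 10·(6) = 59.
The second coordinate repeats the cycle [9, 1, 5] with period 3; step 10 mod 3 = 1, giving 1.
The third coordinate changes by +6 each step, so at step 10 it is -2 + 10·(6) = 58.

(59,1,58)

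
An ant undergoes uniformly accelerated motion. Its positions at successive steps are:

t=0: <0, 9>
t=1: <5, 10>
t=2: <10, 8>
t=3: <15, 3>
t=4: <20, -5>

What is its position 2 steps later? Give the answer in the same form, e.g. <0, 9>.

<30, -30>

Successive displacements: <+5, +1>, <+5, -2>, <+5, -5>, <+5, -8> — each changes by <+0, -3>.
step 5: <20, -5> + <+5, -11> → <25, -16>
step 6: <25, -16> + <+5, -14> → <30, -30>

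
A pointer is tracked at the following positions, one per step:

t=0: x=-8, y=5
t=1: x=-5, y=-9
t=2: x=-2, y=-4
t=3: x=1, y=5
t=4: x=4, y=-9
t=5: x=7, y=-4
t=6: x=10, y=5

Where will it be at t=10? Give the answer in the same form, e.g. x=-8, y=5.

x=22, y=-9

The x coordinate changes by +3 each step, so at step 10 it is -8 + 10·(3) = 22.
The y coordinate repeats the cycle [5, -9, -4] with period 3; step 10 mod 3 = 1, giving -9.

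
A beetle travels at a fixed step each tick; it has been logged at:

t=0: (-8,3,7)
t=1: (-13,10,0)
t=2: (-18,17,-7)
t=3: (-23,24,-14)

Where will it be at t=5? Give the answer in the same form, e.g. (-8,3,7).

(-33,38,-28)

The position changes by (-5,+7,-7) every step.
step 4: (-23,24,-14) + (-5,+7,-7) → (-28,31,-21)
step 5: (-28,31,-21) + (-5,+7,-7) → (-33,38,-28)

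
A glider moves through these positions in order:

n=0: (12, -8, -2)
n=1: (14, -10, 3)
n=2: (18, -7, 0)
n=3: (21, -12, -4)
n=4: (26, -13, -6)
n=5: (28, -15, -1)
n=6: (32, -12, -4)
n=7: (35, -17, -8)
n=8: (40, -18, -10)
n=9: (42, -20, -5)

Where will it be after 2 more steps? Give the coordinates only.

The moves between consecutive positions are (+2, -2, +5), (+4, +3, -3), (+3, -5, -4), (+5, -1, -2), (+2, -2, +5), (+4, +3, -3), (+3, -5, -4), (+5, -1, -2), (+2, -2, +5); they repeat the 4-cycle [(+2, -2, +5), (+4, +3, -3), (+3, -5, -4), (+5, -1, -2)].
step 10: apply (+4, +3, -3) → (46, -17, -8)
step 11: apply (+3, -5, -4) → (49, -22, -12)

(49, -22, -12)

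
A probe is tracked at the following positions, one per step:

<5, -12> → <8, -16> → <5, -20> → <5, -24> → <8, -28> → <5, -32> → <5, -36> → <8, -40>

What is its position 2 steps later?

The first coordinate repeats the cycle [5, 8, 5] with period 3; step 9 mod 3 = 0, giving 5.
The second coordinate changes by -4 each step, so at step 9 it is -12 + 9·(-4) = -48.

<5, -48>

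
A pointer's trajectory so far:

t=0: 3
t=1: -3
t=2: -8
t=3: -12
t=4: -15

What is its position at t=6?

-18

First differences are -6, -5, -4, -3; their common second difference is +1 (constant acceleration).
step 5: -15 − 2 → -17
step 6: -17 − 1 → -18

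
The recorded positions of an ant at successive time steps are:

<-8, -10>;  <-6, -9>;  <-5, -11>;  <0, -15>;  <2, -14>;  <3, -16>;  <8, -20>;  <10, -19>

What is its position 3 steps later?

<18, -24>

The moves between consecutive positions are <+2, +1>, <+1, -2>, <+5, -4>, <+2, +1>, <+1, -2>, <+5, -4>, <+2, +1>; they repeat the 3-cycle [<+2, +1>, <+1, -2>, <+5, -4>].
step 8: apply <+1, -2> → <11, -21>
step 9: apply <+5, -4> → <16, -25>
step 10: apply <+2, +1> → <18, -24>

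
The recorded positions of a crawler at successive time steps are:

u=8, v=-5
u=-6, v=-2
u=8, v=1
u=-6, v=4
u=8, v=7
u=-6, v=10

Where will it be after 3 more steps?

u=8, v=19

The u coordinate repeats the cycle [8, -6] with period 2; step 8 mod 2 = 0, giving 8.
The v coordinate changes by +3 each step, so at step 8 it is -5 + 8·(3) = 19.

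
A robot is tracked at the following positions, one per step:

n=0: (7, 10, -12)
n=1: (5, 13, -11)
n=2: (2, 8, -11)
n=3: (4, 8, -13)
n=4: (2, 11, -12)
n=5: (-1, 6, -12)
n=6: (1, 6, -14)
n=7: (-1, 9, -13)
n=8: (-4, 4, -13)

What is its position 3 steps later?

(-7, 2, -14)

Step-to-step displacements: (-2, +3, +1), (-3, -5, +0), (+2, +0, -2), (-2, +3, +1), (-3, -5, +0), (+2, +0, -2), (-2, +3, +1), (-3, -5, +0) — a repeating cycle of length 3.
step 9: apply (+2, +0, -2) → (-2, 4, -15)
step 10: apply (-2, +3, +1) → (-4, 7, -14)
step 11: apply (-3, -5, +0) → (-7, 2, -14)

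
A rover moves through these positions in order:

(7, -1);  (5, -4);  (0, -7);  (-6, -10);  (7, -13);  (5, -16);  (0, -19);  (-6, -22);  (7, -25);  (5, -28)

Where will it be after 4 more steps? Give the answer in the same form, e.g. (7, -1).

First: cycles through 7, 5, 0, -6 every 4 steps. Step 13 lands at position 1 of the cycle → 5.
Second: linear, -3 per step → -40 at step 13.

(5, -40)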